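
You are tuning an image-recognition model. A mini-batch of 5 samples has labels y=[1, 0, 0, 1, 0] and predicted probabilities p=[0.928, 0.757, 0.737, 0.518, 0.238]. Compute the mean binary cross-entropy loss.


L[0] = -ln(0.928) = 0.0747
L[1] = -ln(1-0.757) = -ln(0.243) = 1.4147
L[2] = -ln(1-0.737) = -ln(0.263) = 1.3356
L[3] = -ln(0.518) = 0.6578
L[4] = -ln(1-0.238) = -ln(0.762) = 0.2718
mean = (0.0747 + 1.4147 + 1.3356 + 0.6578 + 0.2718)/5 = 0.7509

0.7509


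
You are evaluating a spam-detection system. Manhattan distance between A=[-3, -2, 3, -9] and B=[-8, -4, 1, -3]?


d = |-3+ 8| + |-2+ 4| + |3-1| + |-9+ 3|
  = 5 + 2 + 2 + 6
  = 15

15


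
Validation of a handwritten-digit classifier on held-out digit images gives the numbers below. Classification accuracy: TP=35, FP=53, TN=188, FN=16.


Accuracy = (TP+TN)/(TP+TN+FP+FN)
= (35+188)/(292)
= 223/292 = 76.37%

76.37%


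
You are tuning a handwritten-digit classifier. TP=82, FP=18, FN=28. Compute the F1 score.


Precision = 82/100 = 0.82
Recall = 82/110 = 0.7455
F1 = 2·P·R/(P+R) = 2·TP/(2·TP+FP+FN) = 164/(164+18+28) = 164/210 = 0.781

0.781


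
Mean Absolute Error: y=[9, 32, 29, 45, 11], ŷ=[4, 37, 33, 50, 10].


Absolute errors: |9-4|=5, |32-37|=5, |29-33|=4, |45-50|=5, |11-10|=1
Sum = 20
MAE = 20/5 = 4

4


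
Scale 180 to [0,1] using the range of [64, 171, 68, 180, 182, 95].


min=64, max=182
(180-64)/(182-64) = 116/118 = 0.9831

0.9831


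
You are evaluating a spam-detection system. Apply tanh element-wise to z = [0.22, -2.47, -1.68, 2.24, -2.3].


tanh(0.22) = 0.2165
tanh(-2.47) = -0.9858
tanh(-1.68) = -0.9329
tanh(2.24) = 0.9776
tanh(-2.3) = -0.9801
result = [0.2165, -0.9858, -0.9329, 0.9776, -0.9801]

[0.2165, -0.9858, -0.9329, 0.9776, -0.9801]


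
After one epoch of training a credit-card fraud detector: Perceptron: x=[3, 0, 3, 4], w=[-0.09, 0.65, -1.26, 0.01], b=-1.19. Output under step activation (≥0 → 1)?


z = (3)·(-0.09) + (0)·(0.65) + (3)·(-1.26) + (4)·(0.01) - 1.19
  = -5.2
step(z) = 0 (z<0)

0


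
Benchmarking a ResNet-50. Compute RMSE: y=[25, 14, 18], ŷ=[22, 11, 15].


MSE = 27/3 = 9
RMSE = √(27/3) = 3.0

3.0


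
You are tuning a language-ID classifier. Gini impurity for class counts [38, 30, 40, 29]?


Probabilities: [38/137, 30/137, 40/137, 29/137] ≈ [0.2774, 0.219, 0.292, 0.2117]
Σpᵢ² = (1444 + 900 + 1600 + 841)/137² = 4785/18769
Gini = 1 - Σpᵢ² = 1 - 4785/18769 = 0.7451

0.7451


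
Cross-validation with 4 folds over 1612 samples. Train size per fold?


Fold size = 1612/4 = 403
Training per fold = 1612 - 403 = 1209

1209


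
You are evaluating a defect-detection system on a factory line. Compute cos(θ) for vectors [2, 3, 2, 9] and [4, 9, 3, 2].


A·B = 2·4 + 3·9 + 2·3 + 9·2 = 59
‖A‖ = √98 = 9.8995, ‖B‖ = √110 = 10.4881
cos = 59/(√98·√110) = 59/√10780 = 0.5683

0.5683


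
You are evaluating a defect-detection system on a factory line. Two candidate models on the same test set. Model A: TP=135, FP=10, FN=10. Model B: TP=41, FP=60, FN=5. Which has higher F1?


Model A: P=135/145=0.931, R=135/145=0.931, F1=2PR/(P+R)=2TP/(2TP+FP+FN)=270/290=0.931
Model B: P=41/101=0.4059, R=41/46=0.8913, F1=2PR/(P+R)=2TP/(2TP+FP+FN)=82/147=0.5578
0.931 > 0.5578 → Model A

Model A


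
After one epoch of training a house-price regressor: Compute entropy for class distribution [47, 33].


Probabilities: [47/80, 33/80] ≈ [0.5875, 0.4125]
H = -((47/80)·log₂(47/80) + (33/80)·log₂(33/80))
  = 0.9778 bits

0.9778 bits


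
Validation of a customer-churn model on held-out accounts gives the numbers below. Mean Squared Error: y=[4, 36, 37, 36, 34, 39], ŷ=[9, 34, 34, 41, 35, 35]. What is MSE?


Squared errors: (4-9)²=25, (36-34)²=4, (37-34)²=9, (36-41)²=25, (34-35)²=1, (39-35)²=16
Sum = 80
MSE = 80/6 = 40/3

40/3


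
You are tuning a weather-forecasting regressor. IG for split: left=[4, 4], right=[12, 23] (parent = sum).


Parent = [16, 27], H_parent = 0.9523
H_left = 1 (n=8), H_right = 0.9275 (n=35)
H_children = (8/43)·1 + (35/43)·0.9275 = 0.941
IG = 0.9523 - 0.941 = 0.0113

0.0113


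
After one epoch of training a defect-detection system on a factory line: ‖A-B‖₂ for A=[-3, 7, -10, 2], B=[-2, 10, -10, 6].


d = √((-3+ 2)² + (7-10)² + (-10+ 10)² + (2-6)²)
  = √(1 + 9 + 0 + 16)
  = √26 = 5.099

5.099


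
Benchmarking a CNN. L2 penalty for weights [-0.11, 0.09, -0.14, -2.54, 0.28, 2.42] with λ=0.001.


‖w‖₂² = (-0.11)² + (0.09)² + (-0.14)² + (-2.54)² + (0.28)² + (2.42)²
     = 0.0121 + 0.0081 + 0.0196 + 6.4516 + 0.0784 + 5.8564
     = 12.4262
λ·‖w‖₂² = 0.001·12.4262 = 0.012426

0.012426


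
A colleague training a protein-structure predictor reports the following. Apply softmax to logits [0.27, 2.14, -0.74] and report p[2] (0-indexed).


Exponentials: e^0.27=1.31, e^2.14=8.4994, e^-0.74=0.4771
Sum = 10.2865
Softmax = [0.1273, 0.8263, 0.0464]
p[2] = 0.4771/10.2865 = 0.0464

0.0464


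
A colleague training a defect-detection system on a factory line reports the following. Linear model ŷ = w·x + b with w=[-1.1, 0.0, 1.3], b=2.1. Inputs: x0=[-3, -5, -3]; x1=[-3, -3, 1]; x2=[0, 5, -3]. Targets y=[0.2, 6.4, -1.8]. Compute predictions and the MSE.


ŷ0 = (-1.1)·(-3) + (0.0)·(-5) + (1.3)·(-3) + 2.1 = 1.5
ŷ1 = (-1.1)·(-3) + (0.0)·(-3) + (1.3)·(1) + 2.1 = 6.7
ŷ2 = (-1.1)·(0) + (0.0)·(5) + (1.3)·(-3) + 2.1 = -1.8
errors² = [1.69, 0.09, 0.0]
MSE = 1.7800/3 = 0.5933

0.5933


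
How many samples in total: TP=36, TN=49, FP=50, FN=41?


Total = TP + TN + FP + FN
= 36 + 49 + 50 + 41
= 176
(Predicted positive: 86, predicted negative: 90)

176


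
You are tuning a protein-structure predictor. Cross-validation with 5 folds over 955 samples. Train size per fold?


Fold size = 955/5 = 191
Training per fold = 955 - 191 = 764

764


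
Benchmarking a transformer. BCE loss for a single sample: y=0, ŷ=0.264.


BCE = -[y·ln(p) + (1-y)·ln(1-p)]
= -0 - 1·ln(1-0.264)
= -ln(0.736) = 0.3065

0.3065


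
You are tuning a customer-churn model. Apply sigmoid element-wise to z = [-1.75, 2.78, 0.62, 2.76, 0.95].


σ(-1.75) = 1/(1+e^1.75) = 0.148
σ(2.78) = 1/(1+e^-2.78) = 0.9416
σ(0.62) = 1/(1+e^-0.62) = 0.6502
σ(2.76) = 1/(1+e^-2.76) = 0.9405
σ(0.95) = 1/(1+e^-0.95) = 0.7211
result = [0.148, 0.9416, 0.6502, 0.9405, 0.7211]

[0.148, 0.9416, 0.6502, 0.9405, 0.7211]


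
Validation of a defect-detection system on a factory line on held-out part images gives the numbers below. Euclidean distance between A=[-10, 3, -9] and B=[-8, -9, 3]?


d = √((-10+ 8)² + (3+ 9)² + (-9-3)²)
  = √(4 + 144 + 144)
  = √292 = 17.088

17.088


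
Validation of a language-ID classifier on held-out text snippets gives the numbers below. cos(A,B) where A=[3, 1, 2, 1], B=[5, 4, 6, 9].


A·B = 3·5 + 1·4 + 2·6 + 1·9 = 40
‖A‖ = √15 = 3.873, ‖B‖ = √158 = 12.5698
cos = 40/(√15·√158) = 40/√2370 = 0.8216

0.8216


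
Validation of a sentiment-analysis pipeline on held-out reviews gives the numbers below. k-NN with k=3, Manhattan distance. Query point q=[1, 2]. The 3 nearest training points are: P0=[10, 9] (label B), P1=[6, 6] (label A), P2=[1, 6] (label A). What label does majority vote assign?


d(q,P0) = 16  (label B)
d(q,P1) = 9  (label A)
d(q,P2) = 4  (label A)
Votes: A=2, B=1
Majority → A

A


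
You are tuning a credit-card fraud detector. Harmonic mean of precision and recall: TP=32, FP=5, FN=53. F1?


Precision = 32/37 = 0.8649
Recall = 32/85 = 0.3765
F1 = 2·P·R/(P+R) = 2·TP/(2·TP+FP+FN) = 64/(64+5+53) = 64/122 = 0.5246

0.5246


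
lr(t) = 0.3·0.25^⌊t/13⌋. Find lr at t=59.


n_drops = ⌊59/13⌋ = 4
lr = 0.3·0.25^4 = 0.3·0.00390625 = 0.001171875

0.001171875


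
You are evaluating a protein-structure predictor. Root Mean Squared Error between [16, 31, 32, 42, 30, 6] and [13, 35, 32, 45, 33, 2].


MSE = 59/6 = 9.8333
RMSE = √(59/6) = 3.1358

3.1358


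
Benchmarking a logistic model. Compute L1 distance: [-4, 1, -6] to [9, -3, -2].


d = |-4-9| + |1+ 3| + |-6+ 2|
  = 13 + 4 + 4
  = 21

21


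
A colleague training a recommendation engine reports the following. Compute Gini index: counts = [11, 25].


Probabilities: [11/36, 25/36] ≈ [0.3056, 0.6944]
Σpᵢ² = (121 + 625)/36² = 746/1296
Gini = 1 - Σpᵢ² = 1 - 746/1296 = 0.4244

0.4244


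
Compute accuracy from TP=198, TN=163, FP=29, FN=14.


Accuracy = (TP+TN)/(TP+TN+FP+FN)
= (198+163)/(404)
= 361/404 = 89.36%

89.36%


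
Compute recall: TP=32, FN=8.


Recall = TP/(TP+FN)
= 32/(32+8)
= 32/40 = 80.0%

80.0%


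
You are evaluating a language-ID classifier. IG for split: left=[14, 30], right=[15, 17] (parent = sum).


Parent = [29, 47], H_parent = 0.9591
H_left = 0.9024 (n=44), H_right = 0.9972 (n=32)
H_children = (44/76)·0.9024 + (32/76)·0.9972 = 0.9423
IG = 0.9591 - 0.9423 = 0.0168

0.0168


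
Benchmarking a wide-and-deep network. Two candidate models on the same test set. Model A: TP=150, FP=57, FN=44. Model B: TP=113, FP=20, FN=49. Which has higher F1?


Model A: P=150/207=0.7246, R=150/194=0.7732, F1=2PR/(P+R)=2TP/(2TP+FP+FN)=300/401=0.7481
Model B: P=113/133=0.8496, R=113/162=0.6975, F1=2PR/(P+R)=2TP/(2TP+FP+FN)=226/295=0.7661
0.7481 < 0.7661 → Model B

Model B


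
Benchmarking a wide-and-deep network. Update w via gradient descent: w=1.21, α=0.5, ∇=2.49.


w_new = w - α·∇
= 1.21 - 0.5·2.49
= 1.21 - 1.245
= -0.035

-0.035


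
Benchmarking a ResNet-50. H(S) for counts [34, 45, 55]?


Probabilities: [34/134, 45/134, 55/134] ≈ [0.2537, 0.3358, 0.4104]
H = -((34/134)·log₂(34/134) + (45/134)·log₂(45/134) + (55/134)·log₂(55/134))
  = 1.558 bits

1.558 bits


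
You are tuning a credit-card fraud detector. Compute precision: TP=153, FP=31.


Precision = TP/(TP+FP)
= 153/(153+31)
= 153/184 = 83.15%

83.15%


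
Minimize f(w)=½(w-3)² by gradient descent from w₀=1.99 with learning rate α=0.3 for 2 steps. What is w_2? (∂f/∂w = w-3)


step 1: grad = 1.99-3 = -1.01; w = 1.99 - 0.3·(-1.01) = 2.293
step 2: grad = 2.293-3 = -0.707; w = 2.293 - 0.3·(-0.707) = 2.5051

2.5051


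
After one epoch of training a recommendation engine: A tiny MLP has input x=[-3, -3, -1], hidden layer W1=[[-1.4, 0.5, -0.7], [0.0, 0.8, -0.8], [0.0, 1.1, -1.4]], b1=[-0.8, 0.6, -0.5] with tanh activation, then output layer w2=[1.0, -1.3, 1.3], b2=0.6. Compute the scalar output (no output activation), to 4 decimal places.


z1[0] = (-1.4)·(-3) + (0.5)·(-3) + (-0.7)·(-1) - 0.8 = 2.6
z1[1] = (0.0)·(-3) + (0.8)·(-3) + (-0.8)·(-1) + 0.6 = -1.0
z1[2] = (0.0)·(-3) + (1.1)·(-3) + (-1.4)·(-1) - 0.5 = -2.4
h = tanh(z1) = [0.989, -0.7616, -0.9837]
output = (1.0)·(0.989) + (-1.3)·(-0.7616) + (1.3)·(-0.9837) + 0.6 = 1.3003

1.3003


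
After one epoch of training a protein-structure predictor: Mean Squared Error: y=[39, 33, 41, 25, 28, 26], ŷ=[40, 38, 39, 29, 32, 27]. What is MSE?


Squared errors: (39-40)²=1, (33-38)²=25, (41-39)²=4, (25-29)²=16, (28-32)²=16, (26-27)²=1
Sum = 63
MSE = 63/6 = 21/2

21/2


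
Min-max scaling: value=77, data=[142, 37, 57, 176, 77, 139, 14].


min=14, max=176
(77-14)/(176-14) = 63/162 = 0.3889

0.3889


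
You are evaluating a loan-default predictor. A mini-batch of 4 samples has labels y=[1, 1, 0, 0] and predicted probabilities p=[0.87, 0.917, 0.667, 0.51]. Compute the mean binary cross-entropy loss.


L[0] = -ln(0.87) = 0.1393
L[1] = -ln(0.917) = 0.0866
L[2] = -ln(1-0.667) = -ln(0.333) = 1.0996
L[3] = -ln(1-0.51) = -ln(0.49) = 0.7133
mean = (0.1393 + 0.0866 + 1.0996 + 0.7133)/4 = 0.5097

0.5097


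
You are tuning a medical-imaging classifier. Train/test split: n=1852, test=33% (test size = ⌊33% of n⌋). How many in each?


Test = ⌊1852·33/100⌋ = 611
Train = 1852 - 611 = 1241

Train: 1241, Test: 611


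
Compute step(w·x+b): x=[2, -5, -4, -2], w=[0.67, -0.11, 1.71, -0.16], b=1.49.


z = (2)·(0.67) + (-5)·(-0.11) + (-4)·(1.71) + (-2)·(-0.16) + 1.49
  = -3.14
step(z) = 0 (z<0)

0


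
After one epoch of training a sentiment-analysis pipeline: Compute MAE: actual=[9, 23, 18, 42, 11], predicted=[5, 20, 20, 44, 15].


Absolute errors: |9-5|=4, |23-20|=3, |18-20|=2, |42-44|=2, |11-15|=4
Sum = 15
MAE = 15/5 = 3

3


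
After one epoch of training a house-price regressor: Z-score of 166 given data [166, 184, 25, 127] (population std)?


μ = 125.5, σ = 61.5731
z = (166 - 125.5)/61.5731 = 0.6578

0.6578


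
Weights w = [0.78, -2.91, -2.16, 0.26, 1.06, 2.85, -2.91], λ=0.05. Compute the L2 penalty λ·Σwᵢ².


‖w‖₂² = (0.78)² + (-2.91)² + (-2.16)² + (0.26)² + (1.06)² + (2.85)² + (-2.91)²
     = 0.6084 + 8.4681 + 4.6656 + 0.0676 + 1.1236 + 8.1225 + 8.4681
     = 31.5239
λ·‖w‖₂² = 0.05·31.5239 = 1.576195

1.576195


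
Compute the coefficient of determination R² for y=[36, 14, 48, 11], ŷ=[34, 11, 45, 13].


ȳ = 27.25
SS_res = Σ(y-ŷ)² = 26
SS_tot = Σ(y-ȳ)² = 946.75
R² = 1 - SS_res/SS_tot = 1 - 0.0275 = 0.9725

0.9725


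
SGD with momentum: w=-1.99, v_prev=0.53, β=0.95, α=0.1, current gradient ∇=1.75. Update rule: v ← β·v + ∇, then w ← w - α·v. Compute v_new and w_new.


v_new = 0.95·0.53 + 1.75 = 0.5035 + 1.75 = 2.2535
w_new = -1.99 - 0.1·2.2535 = -1.99 - 0.22535 = -2.21535

v_new=2.2535, w_new=-2.21535


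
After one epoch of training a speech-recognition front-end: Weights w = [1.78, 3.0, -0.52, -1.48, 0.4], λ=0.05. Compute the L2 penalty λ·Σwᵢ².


‖w‖₂² = (1.78)² + (3.0)² + (-0.52)² + (-1.48)² + (0.4)²
     = 3.1684 + 9 + 0.2704 + 2.1904 + 0.16
     = 14.7892
λ·‖w‖₂² = 0.05·14.7892 = 0.73946

0.73946


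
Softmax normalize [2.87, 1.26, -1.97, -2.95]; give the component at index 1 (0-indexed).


Exponentials: e^2.87=17.637, e^1.26=3.5254, e^-1.97=0.1395, e^-2.95=0.0523
Sum = 21.3542
Softmax = [0.8259, 0.1651, 0.0065, 0.0025]
p[1] = 3.5254/21.3542 = 0.1651

0.1651


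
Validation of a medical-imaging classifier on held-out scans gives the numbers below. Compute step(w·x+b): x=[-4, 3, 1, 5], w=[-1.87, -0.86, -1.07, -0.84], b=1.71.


z = (-4)·(-1.87) + (3)·(-0.86) + (1)·(-1.07) + (5)·(-0.84) + 1.71
  = 1.34
step(z) = 1 (z≥0)

1


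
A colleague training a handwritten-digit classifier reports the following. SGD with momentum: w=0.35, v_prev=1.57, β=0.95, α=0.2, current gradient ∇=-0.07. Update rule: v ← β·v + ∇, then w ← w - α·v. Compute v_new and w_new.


v_new = 0.95·1.57 - 0.07 = 1.4915 - 0.07 = 1.4215
w_new = 0.35 - 0.2·1.4215 = 0.35 - 0.2843 = 0.0657

v_new=1.4215, w_new=0.0657


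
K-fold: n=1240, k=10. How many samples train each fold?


Fold size = 1240/10 = 124
Training per fold = 1240 - 124 = 1116

1116


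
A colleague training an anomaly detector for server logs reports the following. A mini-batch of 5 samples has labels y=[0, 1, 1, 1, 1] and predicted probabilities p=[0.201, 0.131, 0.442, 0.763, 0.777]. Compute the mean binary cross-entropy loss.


L[0] = -ln(1-0.201) = -ln(0.799) = 0.2244
L[1] = -ln(0.131) = 2.0326
L[2] = -ln(0.442) = 0.8164
L[3] = -ln(0.763) = 0.2705
L[4] = -ln(0.777) = 0.2523
mean = (0.2244 + 2.0326 + 0.8164 + 0.2705 + 0.2523)/5 = 0.7192

0.7192


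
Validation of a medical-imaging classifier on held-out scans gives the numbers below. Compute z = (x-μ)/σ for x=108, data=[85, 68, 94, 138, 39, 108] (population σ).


μ = 88.6667, σ = 30.939
z = (108 - 88.6667)/30.939 = 0.6249

0.6249


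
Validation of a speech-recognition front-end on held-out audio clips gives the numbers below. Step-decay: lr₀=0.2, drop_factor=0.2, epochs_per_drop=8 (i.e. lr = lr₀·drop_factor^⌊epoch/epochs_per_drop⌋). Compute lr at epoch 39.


n_drops = ⌊39/8⌋ = 4
lr = 0.2·0.2^4 = 0.2·0.0016 = 0.00032

0.00032


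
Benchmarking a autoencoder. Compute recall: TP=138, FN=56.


Recall = TP/(TP+FN)
= 138/(138+56)
= 138/194 = 71.13%

71.13%


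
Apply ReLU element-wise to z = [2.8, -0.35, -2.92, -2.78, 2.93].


ReLU(2.8) = max(0, 2.8) = 2.8
ReLU(-0.35) = max(0, -0.35) = 0.0
ReLU(-2.92) = max(0, -2.92) = 0.0
ReLU(-2.78) = max(0, -2.78) = 0.0
ReLU(2.93) = max(0, 2.93) = 2.93
result = [2.8, 0.0, 0.0, 0.0, 2.93]

[2.8, 0.0, 0.0, 0.0, 2.93]


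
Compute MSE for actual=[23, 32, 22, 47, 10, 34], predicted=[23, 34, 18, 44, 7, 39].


Squared errors: (23-23)²=0, (32-34)²=4, (22-18)²=16, (47-44)²=9, (10-7)²=9, (34-39)²=25
Sum = 63
MSE = 63/6 = 21/2

21/2


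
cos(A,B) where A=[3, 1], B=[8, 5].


A·B = 3·8 + 1·5 = 29
‖A‖ = √10 = 3.1623, ‖B‖ = √89 = 9.434
cos = 29/(√10·√89) = 29/√890 = 0.9721

0.9721


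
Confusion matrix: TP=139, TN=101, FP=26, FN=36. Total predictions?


Total = TP + TN + FP + FN
= 139 + 101 + 26 + 36
= 302
(Predicted positive: 165, predicted negative: 137)

302


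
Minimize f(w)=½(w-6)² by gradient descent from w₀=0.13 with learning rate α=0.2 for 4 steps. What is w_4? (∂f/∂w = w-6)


step 1: grad = 0.13-6 = -5.87; w = 0.13 - 0.2·(-5.87) = 1.304
step 2: grad = 1.304-6 = -4.696; w = 1.304 - 0.2·(-4.696) = 2.2432
step 3: grad = 2.2432-6 = -3.7568; w = 2.2432 - 0.2·(-3.7568) = 2.99456
step 4: grad = 2.99456-6 = -3.00544; w = 2.99456 - 0.2·(-3.00544) = 3.595648

3.595648


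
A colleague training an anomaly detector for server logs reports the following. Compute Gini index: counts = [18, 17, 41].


Probabilities: [18/76, 17/76, 41/76] ≈ [0.2368, 0.2237, 0.5395]
Σpᵢ² = (324 + 289 + 1681)/76² = 2294/5776
Gini = 1 - Σpᵢ² = 1 - 2294/5776 = 0.6028

0.6028


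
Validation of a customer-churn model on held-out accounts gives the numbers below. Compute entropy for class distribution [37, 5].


Probabilities: [37/42, 5/42] ≈ [0.881, 0.119]
H = -((37/42)·log₂(37/42) + (5/42)·log₂(5/42))
  = 0.5266 bits

0.5266 bits


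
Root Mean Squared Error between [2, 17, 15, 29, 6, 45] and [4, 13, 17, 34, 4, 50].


MSE = 78/6 = 13
RMSE = √(78/6) = 3.6056

3.6056


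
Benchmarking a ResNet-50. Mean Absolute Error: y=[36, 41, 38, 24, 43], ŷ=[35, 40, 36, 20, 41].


Absolute errors: |36-35|=1, |41-40|=1, |38-36|=2, |24-20|=4, |43-41|=2
Sum = 10
MAE = 10/5 = 2

2


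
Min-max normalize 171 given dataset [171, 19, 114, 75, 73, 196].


min=19, max=196
(171-19)/(196-19) = 152/177 = 0.8588

0.8588


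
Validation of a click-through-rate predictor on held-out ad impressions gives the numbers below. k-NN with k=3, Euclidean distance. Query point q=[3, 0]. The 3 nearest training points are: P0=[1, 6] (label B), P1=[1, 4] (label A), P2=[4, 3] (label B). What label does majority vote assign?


d(q,P0) = 6.3246  (label B)
d(q,P1) = 4.4721  (label A)
d(q,P2) = 3.1623  (label B)
Votes: A=1, B=2
Majority → B

B


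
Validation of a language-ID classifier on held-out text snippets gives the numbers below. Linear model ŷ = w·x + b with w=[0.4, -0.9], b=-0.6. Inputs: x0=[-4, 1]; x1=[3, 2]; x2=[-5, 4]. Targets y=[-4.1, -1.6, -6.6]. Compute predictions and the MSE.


ŷ0 = (0.4)·(-4) + (-0.9)·(1) - 0.6 = -3.1
ŷ1 = (0.4)·(3) + (-0.9)·(2) - 0.6 = -1.2
ŷ2 = (0.4)·(-5) + (-0.9)·(4) - 0.6 = -6.2
errors² = [1.0, 0.16, 0.16]
MSE = 1.3200/3 = 0.44

0.44


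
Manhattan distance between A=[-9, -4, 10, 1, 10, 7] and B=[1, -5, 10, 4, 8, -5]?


d = |-9-1| + |-4+ 5| + |10-10| + |1-4| + |10-8| + |7+ 5|
  = 10 + 1 + 0 + 3 + 2 + 12
  = 28

28


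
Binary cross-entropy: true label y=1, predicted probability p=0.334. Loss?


BCE = -[y·ln(p) + (1-y)·ln(1-p)]
= -1·ln(0.334) - 0
= -ln(0.334) = 1.0966

1.0966


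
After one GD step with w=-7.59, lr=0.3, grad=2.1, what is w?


w_new = w - α·∇
= -7.59 - 0.3·2.1
= -7.59 - 0.63
= -8.22

-8.22


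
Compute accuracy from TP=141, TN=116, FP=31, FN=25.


Accuracy = (TP+TN)/(TP+TN+FP+FN)
= (141+116)/(313)
= 257/313 = 82.11%

82.11%


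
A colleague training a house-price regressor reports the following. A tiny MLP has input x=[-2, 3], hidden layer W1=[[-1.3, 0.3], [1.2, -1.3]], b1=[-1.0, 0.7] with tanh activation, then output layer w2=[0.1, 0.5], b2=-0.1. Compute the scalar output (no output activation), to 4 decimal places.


z1[0] = (-1.3)·(-2) + (0.3)·(3) - 1.0 = 2.5
z1[1] = (1.2)·(-2) + (-1.3)·(3) + 0.7 = -5.6
h = tanh(z1) = [0.9866, -1.0]
output = (0.1)·(0.9866) + (0.5)·(-1.0) - 0.1 = -0.5013

-0.5013


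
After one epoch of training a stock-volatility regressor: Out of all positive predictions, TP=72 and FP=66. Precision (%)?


Precision = TP/(TP+FP)
= 72/(72+66)
= 72/138 = 52.17%

52.17%


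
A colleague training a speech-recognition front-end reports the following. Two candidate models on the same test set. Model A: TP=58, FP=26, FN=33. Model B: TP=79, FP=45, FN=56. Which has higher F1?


Model A: P=58/84=0.6905, R=58/91=0.6374, F1=2PR/(P+R)=2TP/(2TP+FP+FN)=116/175=0.6629
Model B: P=79/124=0.6371, R=79/135=0.5852, F1=2PR/(P+R)=2TP/(2TP+FP+FN)=158/259=0.61
0.6629 > 0.61 → Model A

Model A


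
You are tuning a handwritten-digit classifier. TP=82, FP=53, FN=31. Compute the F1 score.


Precision = 82/135 = 0.6074
Recall = 82/113 = 0.7257
F1 = 2·P·R/(P+R) = 2·TP/(2·TP+FP+FN) = 164/(164+53+31) = 164/248 = 0.6613

0.6613


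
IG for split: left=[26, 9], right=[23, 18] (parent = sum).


Parent = [49, 27], H_parent = 0.9387
H_left = 0.8224 (n=35), H_right = 0.9892 (n=41)
H_children = (35/76)·0.8224 + (41/76)·0.9892 = 0.9124
IG = 0.9387 - 0.9124 = 0.0263

0.0263


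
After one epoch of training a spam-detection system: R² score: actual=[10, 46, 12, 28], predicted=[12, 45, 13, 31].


ȳ = 24
SS_res = Σ(y-ŷ)² = 15
SS_tot = Σ(y-ȳ)² = 840
R² = 1 - SS_res/SS_tot = 1 - 0.0179 = 0.9821

0.9821


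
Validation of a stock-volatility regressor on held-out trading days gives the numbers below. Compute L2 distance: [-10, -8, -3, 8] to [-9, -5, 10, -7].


d = √((-10+ 9)² + (-8+ 5)² + (-3-10)² + (8+ 7)²)
  = √(1 + 9 + 169 + 225)
  = √404 = 20.0998

20.0998


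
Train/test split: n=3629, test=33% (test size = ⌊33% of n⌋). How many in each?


Test = ⌊3629·33/100⌋ = 1197
Train = 3629 - 1197 = 2432

Train: 2432, Test: 1197


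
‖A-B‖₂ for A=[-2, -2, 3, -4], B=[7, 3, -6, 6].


d = √((-2-7)² + (-2-3)² + (3+ 6)² + (-4-6)²)
  = √(81 + 25 + 81 + 100)
  = √287 = 16.9411

16.9411


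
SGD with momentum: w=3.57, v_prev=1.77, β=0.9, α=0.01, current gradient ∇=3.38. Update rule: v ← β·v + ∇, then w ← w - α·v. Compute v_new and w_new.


v_new = 0.9·1.77 + 3.38 = 1.593 + 3.38 = 4.973
w_new = 3.57 - 0.01·4.973 = 3.57 - 0.04973 = 3.52027

v_new=4.973, w_new=3.52027


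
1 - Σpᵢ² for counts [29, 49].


Probabilities: [29/78, 49/78] ≈ [0.3718, 0.6282]
Σpᵢ² = (841 + 2401)/78² = 3242/6084
Gini = 1 - Σpᵢ² = 1 - 3242/6084 = 0.4671

0.4671


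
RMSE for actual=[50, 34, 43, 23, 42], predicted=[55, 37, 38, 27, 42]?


MSE = 75/5 = 15
RMSE = √(75/5) = 3.873

3.873


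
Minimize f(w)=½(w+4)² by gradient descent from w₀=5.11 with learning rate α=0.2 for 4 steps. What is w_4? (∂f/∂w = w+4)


step 1: grad = 5.11+4 = 9.11; w = 5.11 - 0.2·(9.11) = 3.288
step 2: grad = 3.288+4 = 7.288; w = 3.288 - 0.2·(7.288) = 1.8304
step 3: grad = 1.8304+4 = 5.8304; w = 1.8304 - 0.2·(5.8304) = 0.66432
step 4: grad = 0.66432+4 = 4.66432; w = 0.66432 - 0.2·(4.66432) = -0.268544

-0.268544


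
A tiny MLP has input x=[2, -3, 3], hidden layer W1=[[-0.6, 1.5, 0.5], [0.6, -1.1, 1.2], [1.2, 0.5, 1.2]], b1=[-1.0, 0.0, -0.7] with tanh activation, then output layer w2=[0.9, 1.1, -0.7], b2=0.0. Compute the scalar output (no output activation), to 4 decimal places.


z1[0] = (-0.6)·(2) + (1.5)·(-3) + (0.5)·(3) - 1.0 = -5.2
z1[1] = (0.6)·(2) + (-1.1)·(-3) + (1.2)·(3) + 0.0 = 8.1
z1[2] = (1.2)·(2) + (0.5)·(-3) + (1.2)·(3) - 0.7 = 3.8
h = tanh(z1) = [-0.9999, 1.0, 0.999]
output = (0.9)·(-0.9999) + (1.1)·(1.0) + (-0.7)·(0.999) + 0.0 = -0.4992

-0.4992


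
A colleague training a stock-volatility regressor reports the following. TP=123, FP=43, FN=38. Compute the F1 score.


Precision = 123/166 = 0.741
Recall = 123/161 = 0.764
F1 = 2·P·R/(P+R) = 2·TP/(2·TP+FP+FN) = 246/(246+43+38) = 246/327 = 0.7523

0.7523


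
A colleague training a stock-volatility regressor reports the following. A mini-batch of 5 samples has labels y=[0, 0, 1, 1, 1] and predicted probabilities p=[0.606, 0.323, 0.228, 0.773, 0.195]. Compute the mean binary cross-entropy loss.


L[0] = -ln(1-0.606) = -ln(0.394) = 0.9314
L[1] = -ln(1-0.323) = -ln(0.677) = 0.3901
L[2] = -ln(0.228) = 1.4784
L[3] = -ln(0.773) = 0.2575
L[4] = -ln(0.195) = 1.6348
mean = (0.9314 + 0.3901 + 1.4784 + 0.2575 + 1.6348)/5 = 0.9384

0.9384


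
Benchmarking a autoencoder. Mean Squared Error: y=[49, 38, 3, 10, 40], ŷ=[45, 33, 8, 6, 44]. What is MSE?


Squared errors: (49-45)²=16, (38-33)²=25, (3-8)²=25, (10-6)²=16, (40-44)²=16
Sum = 98
MSE = 98/5 = 98/5

98/5


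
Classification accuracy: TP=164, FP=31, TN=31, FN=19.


Accuracy = (TP+TN)/(TP+TN+FP+FN)
= (164+31)/(245)
= 195/245 = 79.59%

79.59%


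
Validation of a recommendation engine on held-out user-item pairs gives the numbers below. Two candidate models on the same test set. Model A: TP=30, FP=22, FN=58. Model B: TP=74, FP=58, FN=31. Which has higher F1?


Model A: P=30/52=0.5769, R=30/88=0.3409, F1=2PR/(P+R)=2TP/(2TP+FP+FN)=60/140=0.4286
Model B: P=74/132=0.5606, R=74/105=0.7048, F1=2PR/(P+R)=2TP/(2TP+FP+FN)=148/237=0.6245
0.4286 < 0.6245 → Model B

Model B


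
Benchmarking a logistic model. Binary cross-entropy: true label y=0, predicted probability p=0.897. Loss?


BCE = -[y·ln(p) + (1-y)·ln(1-p)]
= -0 - 1·ln(1-0.897)
= -ln(0.103) = 2.273

2.273


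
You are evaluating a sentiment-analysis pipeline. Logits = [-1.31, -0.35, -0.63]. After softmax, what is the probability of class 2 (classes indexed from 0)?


Exponentials: e^-1.31=0.2698, e^-0.35=0.7047, e^-0.63=0.5326
Sum = 1.5071
Softmax = [0.179, 0.4676, 0.3534]
p[2] = 0.5326/1.5071 = 0.3534

0.3534


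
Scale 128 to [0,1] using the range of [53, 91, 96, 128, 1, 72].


min=1, max=128
(128-1)/(128-1) = 127/127 = 1.0

1.0


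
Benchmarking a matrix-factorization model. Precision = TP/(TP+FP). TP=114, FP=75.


Precision = TP/(TP+FP)
= 114/(114+75)
= 114/189 = 60.32%

60.32%


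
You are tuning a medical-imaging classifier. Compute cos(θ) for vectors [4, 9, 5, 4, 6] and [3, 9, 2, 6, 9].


A·B = 4·3 + 9·9 + 5·2 + 4·6 + 6·9 = 181
‖A‖ = √174 = 13.1909, ‖B‖ = √211 = 14.5258
cos = 181/(√174·√211) = 181/√36714 = 0.9446

0.9446


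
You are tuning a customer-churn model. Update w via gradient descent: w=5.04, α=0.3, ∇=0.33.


w_new = w - α·∇
= 5.04 - 0.3·0.33
= 5.04 - 0.099
= 4.941

4.941


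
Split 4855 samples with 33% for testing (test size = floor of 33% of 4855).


Test = ⌊4855·33/100⌋ = 1602
Train = 4855 - 1602 = 3253

Train: 3253, Test: 1602


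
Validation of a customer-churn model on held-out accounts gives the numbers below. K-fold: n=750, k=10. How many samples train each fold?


Fold size = 750/10 = 75
Training per fold = 750 - 75 = 675

675


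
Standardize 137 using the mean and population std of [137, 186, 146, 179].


μ = 162, σ = 20.8926
z = (137 - 162)/20.8926 = -1.1966

-1.1966


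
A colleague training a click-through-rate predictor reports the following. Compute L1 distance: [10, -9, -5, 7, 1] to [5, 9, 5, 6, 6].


d = |10-5| + |-9-9| + |-5-5| + |7-6| + |1-6|
  = 5 + 18 + 10 + 1 + 5
  = 39

39


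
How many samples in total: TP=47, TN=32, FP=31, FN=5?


Total = TP + TN + FP + FN
= 47 + 32 + 31 + 5
= 115
(Predicted positive: 78, predicted negative: 37)

115


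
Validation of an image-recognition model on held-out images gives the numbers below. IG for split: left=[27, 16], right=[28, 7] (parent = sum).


Parent = [55, 23], H_parent = 0.8749
H_left = 0.9523 (n=43), H_right = 0.7219 (n=35)
H_children = (43/78)·0.9523 + (35/78)·0.7219 = 0.8489
IG = 0.8749 - 0.8489 = 0.026

0.026


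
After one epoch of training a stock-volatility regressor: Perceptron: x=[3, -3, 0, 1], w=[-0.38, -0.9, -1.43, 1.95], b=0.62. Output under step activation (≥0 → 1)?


z = (3)·(-0.38) + (-3)·(-0.9) + (0)·(-1.43) + (1)·(1.95) + 0.62
  = 4.13
step(z) = 1 (z≥0)

1


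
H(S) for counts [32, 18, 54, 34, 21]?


Probabilities: [32/159, 18/159, 54/159, 34/159, 21/159] ≈ [0.2013, 0.1132, 0.3396, 0.2138, 0.1321]
H = -((32/159)·log₂(32/159) + (18/159)·log₂(18/159) + (54/159)·log₂(54/159) + (34/159)·log₂(34/159) + (21/159)·log₂(21/159))
  = 2.212 bits

2.212 bits


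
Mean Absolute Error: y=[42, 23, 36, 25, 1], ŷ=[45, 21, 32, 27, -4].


Absolute errors: |42-45|=3, |23-21|=2, |36-32|=4, |25-27|=2, |1+ 4|=5
Sum = 16
MAE = 16/5 = 16/5

16/5


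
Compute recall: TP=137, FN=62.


Recall = TP/(TP+FN)
= 137/(137+62)
= 137/199 = 68.84%

68.84%


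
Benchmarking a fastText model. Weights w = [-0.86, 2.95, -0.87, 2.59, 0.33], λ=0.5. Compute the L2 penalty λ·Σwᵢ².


‖w‖₂² = (-0.86)² + (2.95)² + (-0.87)² + (2.59)² + (0.33)²
     = 0.7396 + 8.7025 + 0.7569 + 6.7081 + 0.1089
     = 17.016
λ·‖w‖₂² = 0.5·17.016 = 8.508

8.508


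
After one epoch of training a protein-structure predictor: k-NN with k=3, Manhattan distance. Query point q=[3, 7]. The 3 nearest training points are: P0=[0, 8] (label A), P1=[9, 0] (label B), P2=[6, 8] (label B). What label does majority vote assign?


d(q,P0) = 4  (label A)
d(q,P1) = 13  (label B)
d(q,P2) = 4  (label B)
Votes: A=1, B=2
Majority → B

B


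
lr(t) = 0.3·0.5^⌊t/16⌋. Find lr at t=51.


n_drops = ⌊51/16⌋ = 3
lr = 0.3·0.5^3 = 0.3·0.125 = 0.0375

0.0375


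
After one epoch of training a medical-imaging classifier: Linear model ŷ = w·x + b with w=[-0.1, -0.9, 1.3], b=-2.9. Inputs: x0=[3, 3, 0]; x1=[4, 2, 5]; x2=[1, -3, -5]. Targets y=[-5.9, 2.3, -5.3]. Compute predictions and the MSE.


ŷ0 = (-0.1)·(3) + (-0.9)·(3) + (1.3)·(0) - 2.9 = -5.9
ŷ1 = (-0.1)·(4) + (-0.9)·(2) + (1.3)·(5) - 2.9 = 1.4
ŷ2 = (-0.1)·(1) + (-0.9)·(-3) + (1.3)·(-5) - 2.9 = -6.8
errors² = [0.0, 0.81, 2.25]
MSE = 3.0600/3 = 1.02

1.02


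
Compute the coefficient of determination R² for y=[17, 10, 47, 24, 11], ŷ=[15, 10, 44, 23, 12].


ȳ = 21.8
SS_res = Σ(y-ŷ)² = 15
SS_tot = Σ(y-ȳ)² = 918.8
R² = 1 - SS_res/SS_tot = 1 - 0.0163 = 0.9837

0.9837


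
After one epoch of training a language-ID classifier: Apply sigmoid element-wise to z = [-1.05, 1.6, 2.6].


σ(-1.05) = 1/(1+e^1.05) = 0.2592
σ(1.6) = 1/(1+e^-1.6) = 0.832
σ(2.6) = 1/(1+e^-2.6) = 0.9309
result = [0.2592, 0.832, 0.9309]

[0.2592, 0.832, 0.9309]


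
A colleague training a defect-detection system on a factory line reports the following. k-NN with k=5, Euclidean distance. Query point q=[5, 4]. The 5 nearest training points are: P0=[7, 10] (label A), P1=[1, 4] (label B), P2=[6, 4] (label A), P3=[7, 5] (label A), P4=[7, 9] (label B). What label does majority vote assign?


d(q,P0) = 6.3246  (label A)
d(q,P1) = 4.0  (label B)
d(q,P2) = 1.0  (label A)
d(q,P3) = 2.2361  (label A)
d(q,P4) = 5.3852  (label B)
Votes: A=3, B=2
Majority → A

A


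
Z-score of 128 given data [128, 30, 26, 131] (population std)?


μ = 78.75, σ = 50.7808
z = (128 - 78.75)/50.7808 = 0.9699

0.9699


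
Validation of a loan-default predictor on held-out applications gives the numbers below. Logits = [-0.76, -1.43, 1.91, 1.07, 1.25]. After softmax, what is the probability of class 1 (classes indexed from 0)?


Exponentials: e^-0.76=0.4677, e^-1.43=0.2393, e^1.91=6.7531, e^1.07=2.9154, e^1.25=3.4903
Sum = 13.8658
Softmax = [0.0337, 0.0173, 0.487, 0.2103, 0.2517]
p[1] = 0.2393/13.8658 = 0.0173

0.0173


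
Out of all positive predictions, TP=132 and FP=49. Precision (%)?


Precision = TP/(TP+FP)
= 132/(132+49)
= 132/181 = 72.93%

72.93%


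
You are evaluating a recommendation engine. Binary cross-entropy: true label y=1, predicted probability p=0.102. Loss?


BCE = -[y·ln(p) + (1-y)·ln(1-p)]
= -1·ln(0.102) - 0
= -ln(0.102) = 2.2828

2.2828


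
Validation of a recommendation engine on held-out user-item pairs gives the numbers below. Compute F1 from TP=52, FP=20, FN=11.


Precision = 52/72 = 0.7222
Recall = 52/63 = 0.8254
F1 = 2·P·R/(P+R) = 2·TP/(2·TP+FP+FN) = 104/(104+20+11) = 104/135 = 0.7704

0.7704


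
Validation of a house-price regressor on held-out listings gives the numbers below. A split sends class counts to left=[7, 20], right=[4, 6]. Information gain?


Parent = [11, 26], H_parent = 0.878
H_left = 0.8256 (n=27), H_right = 0.971 (n=10)
H_children = (27/37)·0.8256 + (10/37)·0.971 = 0.8649
IG = 0.878 - 0.8649 = 0.0131

0.0131


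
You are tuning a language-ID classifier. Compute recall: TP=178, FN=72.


Recall = TP/(TP+FN)
= 178/(178+72)
= 178/250 = 71.2%

71.2%


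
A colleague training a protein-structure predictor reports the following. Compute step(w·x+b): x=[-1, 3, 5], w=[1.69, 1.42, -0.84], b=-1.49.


z = (-1)·(1.69) + (3)·(1.42) + (5)·(-0.84) - 1.49
  = -3.12
step(z) = 0 (z<0)

0


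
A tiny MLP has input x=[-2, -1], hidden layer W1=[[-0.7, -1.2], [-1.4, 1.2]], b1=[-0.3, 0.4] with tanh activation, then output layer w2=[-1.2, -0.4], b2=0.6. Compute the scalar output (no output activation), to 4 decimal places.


z1[0] = (-0.7)·(-2) + (-1.2)·(-1) - 0.3 = 2.3
z1[1] = (-1.4)·(-2) + (1.2)·(-1) + 0.4 = 2.0
h = tanh(z1) = [0.9801, 0.964]
output = (-1.2)·(0.9801) + (-0.4)·(0.964) + 0.6 = -0.9617

-0.9617


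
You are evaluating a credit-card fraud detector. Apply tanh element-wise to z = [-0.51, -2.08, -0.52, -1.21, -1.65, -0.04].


tanh(-0.51) = -0.4699
tanh(-2.08) = -0.9693
tanh(-0.52) = -0.4777
tanh(-1.21) = -0.8367
tanh(-1.65) = -0.9289
tanh(-0.04) = -0.04
result = [-0.4699, -0.9693, -0.4777, -0.8367, -0.9289, -0.04]

[-0.4699, -0.9693, -0.4777, -0.8367, -0.9289, -0.04]


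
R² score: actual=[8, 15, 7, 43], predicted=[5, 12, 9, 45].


ȳ = 18.25
SS_res = Σ(y-ŷ)² = 26
SS_tot = Σ(y-ȳ)² = 854.75
R² = 1 - SS_res/SS_tot = 1 - 0.0304 = 0.9696

0.9696


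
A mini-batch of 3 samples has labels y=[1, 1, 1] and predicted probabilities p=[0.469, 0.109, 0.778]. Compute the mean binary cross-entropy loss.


L[0] = -ln(0.469) = 0.7572
L[1] = -ln(0.109) = 2.2164
L[2] = -ln(0.778) = 0.251
mean = (0.7572 + 2.2164 + 0.251)/3 = 1.0749

1.0749


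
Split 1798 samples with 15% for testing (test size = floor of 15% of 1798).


Test = ⌊1798·15/100⌋ = 269
Train = 1798 - 269 = 1529

Train: 1529, Test: 269


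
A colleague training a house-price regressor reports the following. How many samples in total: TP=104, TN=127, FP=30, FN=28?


Total = TP + TN + FP + FN
= 104 + 127 + 30 + 28
= 289
(Predicted positive: 134, predicted negative: 155)

289


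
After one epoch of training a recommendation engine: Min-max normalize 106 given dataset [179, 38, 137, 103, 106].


min=38, max=179
(106-38)/(179-38) = 68/141 = 0.4823

0.4823


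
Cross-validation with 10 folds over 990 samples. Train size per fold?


Fold size = 990/10 = 99
Training per fold = 990 - 99 = 891

891


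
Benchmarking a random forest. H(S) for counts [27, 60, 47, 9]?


Probabilities: [27/143, 60/143, 47/143, 9/143] ≈ [0.1888, 0.4196, 0.3287, 0.0629]
H = -((27/143)·log₂(27/143) + (60/143)·log₂(60/143) + (47/143)·log₂(47/143) + (9/143)·log₂(9/143))
  = 1.7585 bits

1.7585 bits


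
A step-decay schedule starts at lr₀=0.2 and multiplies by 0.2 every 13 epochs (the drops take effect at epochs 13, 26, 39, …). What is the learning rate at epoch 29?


n_drops = ⌊29/13⌋ = 2
lr = 0.2·0.2^2 = 0.2·0.04 = 0.008

0.008


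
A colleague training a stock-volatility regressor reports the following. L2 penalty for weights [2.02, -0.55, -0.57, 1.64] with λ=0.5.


‖w‖₂² = (2.02)² + (-0.55)² + (-0.57)² + (1.64)²
     = 4.0804 + 0.3025 + 0.3249 + 2.6896
     = 7.3974
λ·‖w‖₂² = 0.5·7.3974 = 3.6987

3.6987


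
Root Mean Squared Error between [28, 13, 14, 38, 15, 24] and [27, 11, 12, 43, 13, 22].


MSE = 42/6 = 7
RMSE = √(42/6) = 2.6458

2.6458


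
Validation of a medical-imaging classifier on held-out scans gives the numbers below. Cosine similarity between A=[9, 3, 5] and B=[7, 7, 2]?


A·B = 9·7 + 3·7 + 5·2 = 94
‖A‖ = √115 = 10.7238, ‖B‖ = √102 = 10.0995
cos = 94/(√115·√102) = 94/√11730 = 0.8679

0.8679


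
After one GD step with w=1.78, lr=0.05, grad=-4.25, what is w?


w_new = w - α·∇
= 1.78 - 0.05·-4.25
= 1.78 + 0.2125
= 1.9925

1.9925


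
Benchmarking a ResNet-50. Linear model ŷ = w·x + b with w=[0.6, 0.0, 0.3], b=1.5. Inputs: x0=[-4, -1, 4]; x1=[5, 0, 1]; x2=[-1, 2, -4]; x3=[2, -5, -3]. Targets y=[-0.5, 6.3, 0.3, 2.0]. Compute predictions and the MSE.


ŷ0 = (0.6)·(-4) + (0.0)·(-1) + (0.3)·(4) + 1.5 = 0.3
ŷ1 = (0.6)·(5) + (0.0)·(0) + (0.3)·(1) + 1.5 = 4.8
ŷ2 = (0.6)·(-1) + (0.0)·(2) + (0.3)·(-4) + 1.5 = -0.3
ŷ3 = (0.6)·(2) + (0.0)·(-5) + (0.3)·(-3) + 1.5 = 1.8
errors² = [0.64, 2.25, 0.36, 0.04]
MSE = 3.2900/4 = 0.8225

0.8225


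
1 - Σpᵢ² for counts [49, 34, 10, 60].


Probabilities: [49/153, 34/153, 10/153, 60/153] ≈ [0.3203, 0.2222, 0.0654, 0.3922]
Σpᵢ² = (2401 + 1156 + 100 + 3600)/153² = 7257/23409
Gini = 1 - Σpᵢ² = 1 - 7257/23409 = 0.69

0.69


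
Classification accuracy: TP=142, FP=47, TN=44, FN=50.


Accuracy = (TP+TN)/(TP+TN+FP+FN)
= (142+44)/(283)
= 186/283 = 65.72%

65.72%


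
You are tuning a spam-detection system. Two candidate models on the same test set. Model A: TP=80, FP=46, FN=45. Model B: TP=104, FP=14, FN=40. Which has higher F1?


Model A: P=80/126=0.6349, R=80/125=0.64, F1=2PR/(P+R)=2TP/(2TP+FP+FN)=160/251=0.6375
Model B: P=104/118=0.8814, R=104/144=0.7222, F1=2PR/(P+R)=2TP/(2TP+FP+FN)=208/262=0.7939
0.6375 < 0.7939 → Model B

Model B


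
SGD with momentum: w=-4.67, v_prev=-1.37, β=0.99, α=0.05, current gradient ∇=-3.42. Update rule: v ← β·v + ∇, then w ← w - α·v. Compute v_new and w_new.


v_new = 0.99·-1.37 - 3.42 = -1.3563 - 3.42 = -4.7763
w_new = -4.67 - 0.05·-4.7763 = -4.67 + 0.238815 = -4.431185

v_new=-4.7763, w_new=-4.431185


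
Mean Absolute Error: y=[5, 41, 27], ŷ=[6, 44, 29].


Absolute errors: |5-6|=1, |41-44|=3, |27-29|=2
Sum = 6
MAE = 6/3 = 2

2


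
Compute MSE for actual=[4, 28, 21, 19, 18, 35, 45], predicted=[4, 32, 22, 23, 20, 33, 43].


Squared errors: (4-4)²=0, (28-32)²=16, (21-22)²=1, (19-23)²=16, (18-20)²=4, (35-33)²=4, (45-43)²=4
Sum = 45
MSE = 45/7 = 45/7

45/7


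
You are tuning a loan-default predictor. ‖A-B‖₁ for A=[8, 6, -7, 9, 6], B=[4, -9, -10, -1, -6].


d = |8-4| + |6+ 9| + |-7+ 10| + |9+ 1| + |6+ 6|
  = 4 + 15 + 3 + 10 + 12
  = 44

44


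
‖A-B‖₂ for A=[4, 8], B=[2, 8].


d = √((4-2)² + (8-8)²)
  = √(4 + 0)
  = √4 = 2.0

2.0


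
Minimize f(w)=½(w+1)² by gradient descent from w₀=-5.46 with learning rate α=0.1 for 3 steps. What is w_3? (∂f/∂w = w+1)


step 1: grad = -5.46+1 = -4.46; w = -5.46 - 0.1·(-4.46) = -5.014
step 2: grad = -5.014+1 = -4.014; w = -5.014 - 0.1·(-4.014) = -4.6126
step 3: grad = -4.6126+1 = -3.6126; w = -4.6126 - 0.1·(-3.6126) = -4.25134

-4.25134


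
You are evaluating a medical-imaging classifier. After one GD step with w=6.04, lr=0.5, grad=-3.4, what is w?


w_new = w - α·∇
= 6.04 - 0.5·-3.4
= 6.04 + 1.7
= 7.74

7.74


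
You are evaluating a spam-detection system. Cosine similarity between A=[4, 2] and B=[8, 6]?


A·B = 4·8 + 2·6 = 44
‖A‖ = √20 = 4.4721, ‖B‖ = √100 = 10
cos = 44/(√20·√100) = 44/√2000 = 0.9839

0.9839
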